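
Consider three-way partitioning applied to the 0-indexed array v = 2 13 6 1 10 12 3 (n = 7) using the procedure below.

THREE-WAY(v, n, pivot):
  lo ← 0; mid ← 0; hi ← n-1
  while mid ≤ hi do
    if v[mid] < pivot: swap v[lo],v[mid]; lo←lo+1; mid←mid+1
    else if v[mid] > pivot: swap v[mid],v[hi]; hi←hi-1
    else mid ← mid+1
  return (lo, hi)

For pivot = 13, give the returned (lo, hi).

pivot = 13; lo=0, mid=0, hi=6
v[mid]=2<13: swap v[0],v[0]; lo=1,mid=1 → 2 13 6 1 10 12 3
v[mid]=13=13: mid=2
v[mid]=6<13: swap v[1],v[2]; lo=2,mid=3 → 2 6 13 1 10 12 3
v[mid]=1<13: swap v[2],v[3]; lo=3,mid=4 → 2 6 1 13 10 12 3
v[mid]=10<13: swap v[3],v[4]; lo=4,mid=5 → 2 6 1 10 13 12 3
v[mid]=12<13: swap v[4],v[5]; lo=5,mid=6 → 2 6 1 10 12 13 3
v[mid]=3<13: swap v[5],v[6]; lo=6,mid=7 → 2 6 1 10 12 3 13
end: lo=6, hi=6; v = 2 6 1 10 12 3 13

(6, 6)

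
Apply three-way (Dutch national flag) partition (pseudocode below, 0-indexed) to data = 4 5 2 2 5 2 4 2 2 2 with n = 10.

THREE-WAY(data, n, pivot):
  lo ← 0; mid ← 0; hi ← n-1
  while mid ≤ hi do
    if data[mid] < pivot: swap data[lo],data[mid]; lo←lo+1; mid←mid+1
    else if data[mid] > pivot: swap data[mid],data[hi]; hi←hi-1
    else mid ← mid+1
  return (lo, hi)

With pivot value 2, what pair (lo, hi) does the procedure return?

pivot = 2; lo=0, mid=0, hi=9
data[mid]=4>2: swap data[0],data[9]; hi=8 → 2 5 2 2 5 2 4 2 2 4
data[mid]=2=2: mid=1
data[mid]=5>2: swap data[1],data[8]; hi=7 → 2 2 2 2 5 2 4 2 5 4
data[mid]=2=2: mid=2
data[mid]=2=2: mid=3
data[mid]=2=2: mid=4
data[mid]=5>2: swap data[4],data[7]; hi=6 → 2 2 2 2 2 2 4 5 5 4
data[mid]=2=2: mid=5
data[mid]=2=2: mid=6
data[mid]=4>2: swap data[6],data[6]; hi=5 → 2 2 2 2 2 2 4 5 5 4
end: lo=0, hi=5; data = 2 2 2 2 2 2 4 5 5 4

(0, 5)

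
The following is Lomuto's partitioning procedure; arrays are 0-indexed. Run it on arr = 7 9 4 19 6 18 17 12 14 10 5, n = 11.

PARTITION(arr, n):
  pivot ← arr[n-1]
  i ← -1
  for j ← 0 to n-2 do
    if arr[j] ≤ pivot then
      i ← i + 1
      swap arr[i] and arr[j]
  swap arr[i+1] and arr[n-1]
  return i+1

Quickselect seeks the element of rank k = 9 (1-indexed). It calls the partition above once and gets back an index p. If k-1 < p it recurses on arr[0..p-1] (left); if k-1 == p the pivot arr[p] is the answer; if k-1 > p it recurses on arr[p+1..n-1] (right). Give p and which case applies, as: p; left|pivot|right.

1; right

pivot = arr[10] = 5; i = -1
j=0: arr[0]=7 > 5 → no swap
j=1: arr[1]=9 > 5 → no swap
j=2: arr[2]=4 ≤ 5 → i=0, swap arr[0],arr[2] → 4 9 7 19 6 18 17 12 14 10 5
j=3: arr[3]=19 > 5 → no swap
j=4: arr[4]=6 > 5 → no swap
j=5: arr[5]=18 > 5 → no swap
j=6: arr[6]=17 > 5 → no swap
j=7: arr[7]=12 > 5 → no swap
j=8: arr[8]=14 > 5 → no swap
j=9: arr[9]=10 > 5 → no swap
final swap arr[1],arr[10] → 4 5 7 19 6 18 17 12 14 10 9; return 1
p = 1; k-1 = 8 > 1 ⇒ right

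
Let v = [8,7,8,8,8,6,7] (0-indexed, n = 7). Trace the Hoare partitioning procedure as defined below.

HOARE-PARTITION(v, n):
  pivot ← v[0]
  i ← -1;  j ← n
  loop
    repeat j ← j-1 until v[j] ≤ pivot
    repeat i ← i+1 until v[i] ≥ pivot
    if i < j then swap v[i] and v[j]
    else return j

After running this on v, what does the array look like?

pivot = v[0] = 8; i = -1, j = 7
j→6 (v[6]=7≤8), i→0 (v[0]=8≥8); i<j, swap → [7,7,8,8,8,6,8]
j→5 (v[5]=6≤8), i→2 (v[2]=8≥8); i<j, swap → [7,7,6,8,8,8,8]
j→4 (v[4]=8≤8), i→3 (v[3]=8≥8); i<j, swap → [7,7,6,8,8,8,8]
j→3, i→4; i≥j, return j=3. v = [7,7,6,8,8,8,8]

[7,7,6,8,8,8,8]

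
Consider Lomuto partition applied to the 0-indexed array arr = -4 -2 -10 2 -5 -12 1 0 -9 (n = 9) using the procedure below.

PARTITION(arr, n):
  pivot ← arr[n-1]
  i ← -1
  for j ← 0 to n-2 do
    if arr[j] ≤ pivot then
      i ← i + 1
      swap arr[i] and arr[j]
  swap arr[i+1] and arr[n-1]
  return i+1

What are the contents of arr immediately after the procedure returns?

-10 -12 -9 2 -5 -2 1 0 -4

pivot=-9, i=-1
j=0: -4>-9, skip
j=1: -2>-9, skip
j=2: -10≤-9, i=0, swap(0,2) ⇒ -10 -2 -4 2 -5 -12 1 0 -9
j=3: 2>-9, skip
j=4: -5>-9, skip
j=5: -12≤-9, i=1, swap(1,5) ⇒ -10 -12 -4 2 -5 -2 1 0 -9
j=6: 1>-9, skip
j=7: 0>-9, skip
swap(2,8) ⇒ -10 -12 -9 2 -5 -2 1 0 -4; return 2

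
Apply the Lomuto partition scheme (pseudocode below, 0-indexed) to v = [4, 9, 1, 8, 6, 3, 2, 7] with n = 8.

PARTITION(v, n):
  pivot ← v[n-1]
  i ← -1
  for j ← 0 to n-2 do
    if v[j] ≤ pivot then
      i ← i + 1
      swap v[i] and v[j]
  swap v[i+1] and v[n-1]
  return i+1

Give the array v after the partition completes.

pivot = v[7] = 7; i = -1
j=0: v[0]=4 ≤ 7 → i=0, swap v[0],v[0] (no change) → [4, 9, 1, 8, 6, 3, 2, 7]
j=1: v[1]=9 > 7 → no swap
j=2: v[2]=1 ≤ 7 → i=1, swap v[1],v[2] → [4, 1, 9, 8, 6, 3, 2, 7]
j=3: v[3]=8 > 7 → no swap
j=4: v[4]=6 ≤ 7 → i=2, swap v[2],v[4] → [4, 1, 6, 8, 9, 3, 2, 7]
j=5: v[5]=3 ≤ 7 → i=3, swap v[3],v[5] → [4, 1, 6, 3, 9, 8, 2, 7]
j=6: v[6]=2 ≤ 7 → i=4, swap v[4],v[6] → [4, 1, 6, 3, 2, 8, 9, 7]
final swap v[5],v[7] → [4, 1, 6, 3, 2, 7, 9, 8]; return 5

[4, 1, 6, 3, 2, 7, 9, 8]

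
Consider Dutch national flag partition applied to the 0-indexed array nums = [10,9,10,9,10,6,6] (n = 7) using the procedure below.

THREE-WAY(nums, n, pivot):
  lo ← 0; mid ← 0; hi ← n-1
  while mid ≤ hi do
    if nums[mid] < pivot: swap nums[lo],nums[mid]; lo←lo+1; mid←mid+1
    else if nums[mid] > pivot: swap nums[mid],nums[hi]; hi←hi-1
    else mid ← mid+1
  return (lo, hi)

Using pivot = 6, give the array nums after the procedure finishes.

[6,6,9,10,10,9,10]

pivot = 6; lo=0, mid=0, hi=6
nums[mid]=10>6: swap nums[0],nums[6]; hi=5 → [6,9,10,9,10,6,10]
nums[mid]=6=6: mid=1
nums[mid]=9>6: swap nums[1],nums[5]; hi=4 → [6,6,10,9,10,9,10]
nums[mid]=6=6: mid=2
nums[mid]=10>6: swap nums[2],nums[4]; hi=3 → [6,6,10,9,10,9,10]
nums[mid]=10>6: swap nums[2],nums[3]; hi=2 → [6,6,9,10,10,9,10]
nums[mid]=9>6: swap nums[2],nums[2]; hi=1 → [6,6,9,10,10,9,10]
end: lo=0, hi=1; nums = [6,6,9,10,10,9,10]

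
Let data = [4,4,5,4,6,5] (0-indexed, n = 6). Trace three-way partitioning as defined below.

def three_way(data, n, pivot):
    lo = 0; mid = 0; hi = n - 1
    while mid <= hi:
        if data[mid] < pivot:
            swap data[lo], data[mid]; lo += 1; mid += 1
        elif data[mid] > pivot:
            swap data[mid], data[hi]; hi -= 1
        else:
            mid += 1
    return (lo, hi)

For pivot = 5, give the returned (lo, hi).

lo=0 mid=0 hi=5
4<5: swap(0,0), lo=1 mid=1 ⇒ [4,4,5,4,6,5]
4<5: swap(1,1), lo=2 mid=2 ⇒ [4,4,5,4,6,5]
5=5: mid=3
4<5: swap(2,3), lo=3 mid=4 ⇒ [4,4,4,5,6,5]
6>5: swap(4,5), hi=4 ⇒ [4,4,4,5,5,6]
5=5: mid=5
done. lo=3 hi=4; data=[4,4,4,5,5,6]

(3, 4)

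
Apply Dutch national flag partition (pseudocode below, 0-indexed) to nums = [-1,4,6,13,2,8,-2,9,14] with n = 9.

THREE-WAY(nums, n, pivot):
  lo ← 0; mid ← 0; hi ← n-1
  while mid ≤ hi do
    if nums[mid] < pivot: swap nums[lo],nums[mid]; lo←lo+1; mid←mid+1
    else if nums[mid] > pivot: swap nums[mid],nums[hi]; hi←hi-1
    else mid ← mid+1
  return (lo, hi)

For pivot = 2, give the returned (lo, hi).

(2, 2)

lo=0 mid=0 hi=8
-1<2: swap(0,0), lo=1 mid=1 ⇒ [-1,4,6,13,2,8,-2,9,14]
4>2: swap(1,8), hi=7 ⇒ [-1,14,6,13,2,8,-2,9,4]
14>2: swap(1,7), hi=6 ⇒ [-1,9,6,13,2,8,-2,14,4]
9>2: swap(1,6), hi=5 ⇒ [-1,-2,6,13,2,8,9,14,4]
-2<2: swap(1,1), lo=2 mid=2 ⇒ [-1,-2,6,13,2,8,9,14,4]
6>2: swap(2,5), hi=4 ⇒ [-1,-2,8,13,2,6,9,14,4]
8>2: swap(2,4), hi=3 ⇒ [-1,-2,2,13,8,6,9,14,4]
2=2: mid=3
13>2: swap(3,3), hi=2 ⇒ [-1,-2,2,13,8,6,9,14,4]
done. lo=2 hi=2; nums=[-1,-2,2,13,8,6,9,14,4]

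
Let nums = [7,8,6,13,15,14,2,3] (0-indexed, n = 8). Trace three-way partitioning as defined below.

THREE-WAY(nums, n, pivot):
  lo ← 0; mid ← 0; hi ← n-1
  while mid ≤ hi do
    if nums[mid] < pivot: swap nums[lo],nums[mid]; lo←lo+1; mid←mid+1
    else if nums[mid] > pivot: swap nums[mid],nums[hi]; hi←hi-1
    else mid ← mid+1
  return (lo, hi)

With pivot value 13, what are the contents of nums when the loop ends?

pivot = 13; lo=0, mid=0, hi=7
nums[mid]=7<13: swap nums[0],nums[0]; lo=1,mid=1 → [7,8,6,13,15,14,2,3]
nums[mid]=8<13: swap nums[1],nums[1]; lo=2,mid=2 → [7,8,6,13,15,14,2,3]
nums[mid]=6<13: swap nums[2],nums[2]; lo=3,mid=3 → [7,8,6,13,15,14,2,3]
nums[mid]=13=13: mid=4
nums[mid]=15>13: swap nums[4],nums[7]; hi=6 → [7,8,6,13,3,14,2,15]
nums[mid]=3<13: swap nums[3],nums[4]; lo=4,mid=5 → [7,8,6,3,13,14,2,15]
nums[mid]=14>13: swap nums[5],nums[6]; hi=5 → [7,8,6,3,13,2,14,15]
nums[mid]=2<13: swap nums[4],nums[5]; lo=5,mid=6 → [7,8,6,3,2,13,14,15]
end: lo=5, hi=5; nums = [7,8,6,3,2,13,14,15]

[7,8,6,3,2,13,14,15]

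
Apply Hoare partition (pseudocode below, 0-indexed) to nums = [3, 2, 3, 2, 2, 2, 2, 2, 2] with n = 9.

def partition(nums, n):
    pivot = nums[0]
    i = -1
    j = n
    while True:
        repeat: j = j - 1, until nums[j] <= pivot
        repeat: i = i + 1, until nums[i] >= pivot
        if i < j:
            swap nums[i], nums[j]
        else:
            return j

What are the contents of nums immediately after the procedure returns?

pivot=3
j stops at 8 (2), i stops at 0 (3); swap ⇒ [2, 2, 3, 2, 2, 2, 2, 2, 3]
j stops at 7 (2), i stops at 2 (3); swap ⇒ [2, 2, 2, 2, 2, 2, 2, 3, 3]
j stops at 6, i stops at 7; i≥j ⇒ return 6. nums=[2, 2, 2, 2, 2, 2, 2, 3, 3]

[2, 2, 2, 2, 2, 2, 2, 3, 3]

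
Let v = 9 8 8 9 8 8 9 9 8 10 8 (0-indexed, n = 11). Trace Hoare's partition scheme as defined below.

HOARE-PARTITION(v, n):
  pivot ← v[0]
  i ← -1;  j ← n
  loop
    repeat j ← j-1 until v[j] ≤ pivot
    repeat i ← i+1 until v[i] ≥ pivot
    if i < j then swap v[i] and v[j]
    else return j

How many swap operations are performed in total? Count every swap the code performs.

3

pivot=9
j stops at 10 (8), i stops at 0 (9); swap ⇒ 8 8 8 9 8 8 9 9 8 10 9
j stops at 8 (8), i stops at 3 (9); swap ⇒ 8 8 8 8 8 8 9 9 9 10 9
j stops at 7 (9), i stops at 6 (9); swap ⇒ 8 8 8 8 8 8 9 9 9 10 9
j stops at 6, i stops at 7; i≥j ⇒ return 6. v=8 8 8 8 8 8 9 9 9 10 9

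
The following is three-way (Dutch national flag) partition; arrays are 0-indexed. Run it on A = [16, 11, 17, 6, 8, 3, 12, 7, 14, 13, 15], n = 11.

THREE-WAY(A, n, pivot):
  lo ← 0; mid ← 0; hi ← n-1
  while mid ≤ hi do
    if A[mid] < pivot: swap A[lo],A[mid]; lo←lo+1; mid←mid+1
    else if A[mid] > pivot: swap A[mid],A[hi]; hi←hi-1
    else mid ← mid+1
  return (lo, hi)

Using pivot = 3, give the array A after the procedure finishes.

[3, 17, 6, 8, 11, 12, 7, 14, 13, 15, 16]

lo=0 mid=0 hi=10
16>3: swap(0,10), hi=9 ⇒ [15, 11, 17, 6, 8, 3, 12, 7, 14, 13, 16]
15>3: swap(0,9), hi=8 ⇒ [13, 11, 17, 6, 8, 3, 12, 7, 14, 15, 16]
13>3: swap(0,8), hi=7 ⇒ [14, 11, 17, 6, 8, 3, 12, 7, 13, 15, 16]
14>3: swap(0,7), hi=6 ⇒ [7, 11, 17, 6, 8, 3, 12, 14, 13, 15, 16]
7>3: swap(0,6), hi=5 ⇒ [12, 11, 17, 6, 8, 3, 7, 14, 13, 15, 16]
12>3: swap(0,5), hi=4 ⇒ [3, 11, 17, 6, 8, 12, 7, 14, 13, 15, 16]
3=3: mid=1
11>3: swap(1,4), hi=3 ⇒ [3, 8, 17, 6, 11, 12, 7, 14, 13, 15, 16]
8>3: swap(1,3), hi=2 ⇒ [3, 6, 17, 8, 11, 12, 7, 14, 13, 15, 16]
6>3: swap(1,2), hi=1 ⇒ [3, 17, 6, 8, 11, 12, 7, 14, 13, 15, 16]
17>3: swap(1,1), hi=0 ⇒ [3, 17, 6, 8, 11, 12, 7, 14, 13, 15, 16]
done. lo=0 hi=0; A=[3, 17, 6, 8, 11, 12, 7, 14, 13, 15, 16]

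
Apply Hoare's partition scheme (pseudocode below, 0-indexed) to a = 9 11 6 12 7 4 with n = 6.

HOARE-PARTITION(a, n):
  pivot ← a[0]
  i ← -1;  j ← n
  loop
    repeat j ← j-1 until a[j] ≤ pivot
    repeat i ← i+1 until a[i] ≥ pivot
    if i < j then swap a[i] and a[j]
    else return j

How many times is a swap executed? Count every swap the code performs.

pivot=9
j stops at 5 (4), i stops at 0 (9); swap ⇒ 4 11 6 12 7 9
j stops at 4 (7), i stops at 1 (11); swap ⇒ 4 7 6 12 11 9
j stops at 2, i stops at 3; i≥j ⇒ return 2. a=4 7 6 12 11 9

2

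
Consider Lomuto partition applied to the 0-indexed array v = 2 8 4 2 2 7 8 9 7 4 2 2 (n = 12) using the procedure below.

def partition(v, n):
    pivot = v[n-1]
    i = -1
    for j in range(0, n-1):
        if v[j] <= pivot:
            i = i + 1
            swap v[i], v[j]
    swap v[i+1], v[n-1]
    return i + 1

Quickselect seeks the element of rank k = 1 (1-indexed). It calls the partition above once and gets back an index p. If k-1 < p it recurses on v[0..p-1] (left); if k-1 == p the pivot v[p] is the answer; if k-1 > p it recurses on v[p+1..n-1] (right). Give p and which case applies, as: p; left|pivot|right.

4; left

pivot = v[11] = 2; i = -1
j=0: v[0]=2 ≤ 2 → i=0, swap v[0],v[0] (no change) → 2 8 4 2 2 7 8 9 7 4 2 2
j=1: v[1]=8 > 2 → no swap
j=2: v[2]=4 > 2 → no swap
j=3: v[3]=2 ≤ 2 → i=1, swap v[1],v[3] → 2 2 4 8 2 7 8 9 7 4 2 2
j=4: v[4]=2 ≤ 2 → i=2, swap v[2],v[4] → 2 2 2 8 4 7 8 9 7 4 2 2
j=5: v[5]=7 > 2 → no swap
j=6: v[6]=8 > 2 → no swap
j=7: v[7]=9 > 2 → no swap
j=8: v[8]=7 > 2 → no swap
j=9: v[9]=4 > 2 → no swap
j=10: v[10]=2 ≤ 2 → i=3, swap v[3],v[10] → 2 2 2 2 4 7 8 9 7 4 8 2
final swap v[4],v[11] → 2 2 2 2 2 7 8 9 7 4 8 4; return 4
p = 4; k-1 = 0 < 4 ⇒ left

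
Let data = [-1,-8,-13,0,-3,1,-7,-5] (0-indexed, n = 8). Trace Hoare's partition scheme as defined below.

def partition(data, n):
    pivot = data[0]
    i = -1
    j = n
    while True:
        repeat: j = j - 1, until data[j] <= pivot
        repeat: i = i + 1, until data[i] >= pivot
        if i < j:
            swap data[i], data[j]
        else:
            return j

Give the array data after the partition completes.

pivot = data[0] = -1; i = -1, j = 8
j→7 (data[7]=-5≤-1), i→0 (data[0]=-1≥-1); i<j, swap → [-5,-8,-13,0,-3,1,-7,-1]
j→6 (data[6]=-7≤-1), i→3 (data[3]=0≥-1); i<j, swap → [-5,-8,-13,-7,-3,1,0,-1]
j→4, i→5; i≥j, return j=4. data = [-5,-8,-13,-7,-3,1,0,-1]

[-5,-8,-13,-7,-3,1,0,-1]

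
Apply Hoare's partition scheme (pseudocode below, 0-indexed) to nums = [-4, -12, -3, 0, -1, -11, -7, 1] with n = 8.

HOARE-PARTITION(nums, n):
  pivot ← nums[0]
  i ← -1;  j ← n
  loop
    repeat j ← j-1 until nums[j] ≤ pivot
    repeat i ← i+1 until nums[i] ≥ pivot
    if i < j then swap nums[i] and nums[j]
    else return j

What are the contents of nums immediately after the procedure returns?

[-7, -12, -11, 0, -1, -3, -4, 1]

pivot = nums[0] = -4; i = -1, j = 8
j→6 (nums[6]=-7≤-4), i→0 (nums[0]=-4≥-4); i<j, swap → [-7, -12, -3, 0, -1, -11, -4, 1]
j→5 (nums[5]=-11≤-4), i→2 (nums[2]=-3≥-4); i<j, swap → [-7, -12, -11, 0, -1, -3, -4, 1]
j→2, i→3; i≥j, return j=2. nums = [-7, -12, -11, 0, -1, -3, -4, 1]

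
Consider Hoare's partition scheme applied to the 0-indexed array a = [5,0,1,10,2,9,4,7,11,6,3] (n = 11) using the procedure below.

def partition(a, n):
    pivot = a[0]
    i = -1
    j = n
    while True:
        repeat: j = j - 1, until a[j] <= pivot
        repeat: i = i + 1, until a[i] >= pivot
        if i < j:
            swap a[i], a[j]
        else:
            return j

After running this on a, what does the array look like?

pivot = a[0] = 5; i = -1, j = 11
j→10 (a[10]=3≤5), i→0 (a[0]=5≥5); i<j, swap → [3,0,1,10,2,9,4,7,11,6,5]
j→6 (a[6]=4≤5), i→3 (a[3]=10≥5); i<j, swap → [3,0,1,4,2,9,10,7,11,6,5]
j→4, i→5; i≥j, return j=4. a = [3,0,1,4,2,9,10,7,11,6,5]

[3,0,1,4,2,9,10,7,11,6,5]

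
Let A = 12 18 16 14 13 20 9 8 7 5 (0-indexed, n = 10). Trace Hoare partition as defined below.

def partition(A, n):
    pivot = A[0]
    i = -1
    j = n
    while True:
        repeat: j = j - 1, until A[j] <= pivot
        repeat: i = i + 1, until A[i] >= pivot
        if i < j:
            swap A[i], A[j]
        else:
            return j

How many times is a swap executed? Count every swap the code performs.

pivot = A[0] = 12; i = -1, j = 10
j→9 (A[9]=5≤12), i→0 (A[0]=12≥12); i<j, swap → 5 18 16 14 13 20 9 8 7 12
j→8 (A[8]=7≤12), i→1 (A[1]=18≥12); i<j, swap → 5 7 16 14 13 20 9 8 18 12
j→7 (A[7]=8≤12), i→2 (A[2]=16≥12); i<j, swap → 5 7 8 14 13 20 9 16 18 12
j→6 (A[6]=9≤12), i→3 (A[3]=14≥12); i<j, swap → 5 7 8 9 13 20 14 16 18 12
j→3, i→4; i≥j, return j=3. A = 5 7 8 9 13 20 14 16 18 12

4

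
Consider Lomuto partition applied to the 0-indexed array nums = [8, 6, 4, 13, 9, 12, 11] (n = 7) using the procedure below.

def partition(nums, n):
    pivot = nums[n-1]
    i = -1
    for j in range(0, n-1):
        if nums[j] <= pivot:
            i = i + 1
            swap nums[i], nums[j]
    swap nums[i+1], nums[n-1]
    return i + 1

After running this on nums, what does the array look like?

[8, 6, 4, 9, 11, 12, 13]

pivot=11, i=-1
j=0: 8≤11, i=0, swap(0,0) ⇒ [8, 6, 4, 13, 9, 12, 11]
j=1: 6≤11, i=1, swap(1,1) ⇒ [8, 6, 4, 13, 9, 12, 11]
j=2: 4≤11, i=2, swap(2,2) ⇒ [8, 6, 4, 13, 9, 12, 11]
j=3: 13>11, skip
j=4: 9≤11, i=3, swap(3,4) ⇒ [8, 6, 4, 9, 13, 12, 11]
j=5: 12>11, skip
swap(4,6) ⇒ [8, 6, 4, 9, 11, 12, 13]; return 4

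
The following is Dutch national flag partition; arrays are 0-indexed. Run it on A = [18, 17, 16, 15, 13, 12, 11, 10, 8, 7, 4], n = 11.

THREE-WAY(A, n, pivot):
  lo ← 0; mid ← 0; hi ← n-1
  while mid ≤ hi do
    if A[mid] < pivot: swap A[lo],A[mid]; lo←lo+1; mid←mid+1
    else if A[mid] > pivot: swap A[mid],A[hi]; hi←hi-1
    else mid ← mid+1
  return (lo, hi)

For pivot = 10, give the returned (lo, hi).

pivot = 10; lo=0, mid=0, hi=10
A[mid]=18>10: swap A[0],A[10]; hi=9 → [4, 17, 16, 15, 13, 12, 11, 10, 8, 7, 18]
A[mid]=4<10: swap A[0],A[0]; lo=1,mid=1 → [4, 17, 16, 15, 13, 12, 11, 10, 8, 7, 18]
A[mid]=17>10: swap A[1],A[9]; hi=8 → [4, 7, 16, 15, 13, 12, 11, 10, 8, 17, 18]
A[mid]=7<10: swap A[1],A[1]; lo=2,mid=2 → [4, 7, 16, 15, 13, 12, 11, 10, 8, 17, 18]
A[mid]=16>10: swap A[2],A[8]; hi=7 → [4, 7, 8, 15, 13, 12, 11, 10, 16, 17, 18]
A[mid]=8<10: swap A[2],A[2]; lo=3,mid=3 → [4, 7, 8, 15, 13, 12, 11, 10, 16, 17, 18]
A[mid]=15>10: swap A[3],A[7]; hi=6 → [4, 7, 8, 10, 13, 12, 11, 15, 16, 17, 18]
A[mid]=10=10: mid=4
A[mid]=13>10: swap A[4],A[6]; hi=5 → [4, 7, 8, 10, 11, 12, 13, 15, 16, 17, 18]
A[mid]=11>10: swap A[4],A[5]; hi=4 → [4, 7, 8, 10, 12, 11, 13, 15, 16, 17, 18]
A[mid]=12>10: swap A[4],A[4]; hi=3 → [4, 7, 8, 10, 12, 11, 13, 15, 16, 17, 18]
end: lo=3, hi=3; A = [4, 7, 8, 10, 12, 11, 13, 15, 16, 17, 18]

(3, 3)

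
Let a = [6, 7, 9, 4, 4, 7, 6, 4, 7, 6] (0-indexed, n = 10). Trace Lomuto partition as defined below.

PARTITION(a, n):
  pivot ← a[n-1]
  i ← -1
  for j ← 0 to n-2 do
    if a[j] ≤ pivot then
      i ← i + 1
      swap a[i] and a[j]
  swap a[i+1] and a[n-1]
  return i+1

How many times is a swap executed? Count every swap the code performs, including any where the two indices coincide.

6

pivot = a[9] = 6; i = -1
j=0: a[0]=6 ≤ 6 → i=0, swap a[0],a[0] (no change) → [6, 7, 9, 4, 4, 7, 6, 4, 7, 6]
j=1: a[1]=7 > 6 → no swap
j=2: a[2]=9 > 6 → no swap
j=3: a[3]=4 ≤ 6 → i=1, swap a[1],a[3] → [6, 4, 9, 7, 4, 7, 6, 4, 7, 6]
j=4: a[4]=4 ≤ 6 → i=2, swap a[2],a[4] → [6, 4, 4, 7, 9, 7, 6, 4, 7, 6]
j=5: a[5]=7 > 6 → no swap
j=6: a[6]=6 ≤ 6 → i=3, swap a[3],a[6] → [6, 4, 4, 6, 9, 7, 7, 4, 7, 6]
j=7: a[7]=4 ≤ 6 → i=4, swap a[4],a[7] → [6, 4, 4, 6, 4, 7, 7, 9, 7, 6]
j=8: a[8]=7 > 6 → no swap
final swap a[5],a[9] → [6, 4, 4, 6, 4, 6, 7, 9, 7, 7]; return 5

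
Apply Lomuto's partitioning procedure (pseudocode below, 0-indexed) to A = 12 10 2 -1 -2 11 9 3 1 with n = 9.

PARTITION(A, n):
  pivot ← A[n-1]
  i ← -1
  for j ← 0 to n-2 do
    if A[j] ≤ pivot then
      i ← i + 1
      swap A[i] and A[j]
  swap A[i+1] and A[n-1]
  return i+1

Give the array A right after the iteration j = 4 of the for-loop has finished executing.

-1 -2 2 12 10 11 9 3 1

pivot = A[8] = 1; i = -1
j=0: A[0]=12 > 1 → no swap
j=1: A[1]=10 > 1 → no swap
j=2: A[2]=2 > 1 → no swap
j=3: A[3]=-1 ≤ 1 → i=0, swap A[0],A[3] → -1 10 2 12 -2 11 9 3 1
j=4: A[4]=-2 ≤ 1 → i=1, swap A[1],A[4] → -1 -2 2 12 10 11 9 3 1
(after j=4) A = -1 -2 2 12 10 11 9 3 1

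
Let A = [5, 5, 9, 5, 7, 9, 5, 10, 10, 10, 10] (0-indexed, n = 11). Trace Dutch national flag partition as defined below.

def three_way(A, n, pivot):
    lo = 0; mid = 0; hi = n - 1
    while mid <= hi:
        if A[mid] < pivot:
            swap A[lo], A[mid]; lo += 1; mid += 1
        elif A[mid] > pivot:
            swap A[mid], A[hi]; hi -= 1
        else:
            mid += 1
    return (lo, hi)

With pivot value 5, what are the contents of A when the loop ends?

[5, 5, 5, 5, 9, 7, 10, 10, 10, 10, 9]

pivot = 5; lo=0, mid=0, hi=10
A[mid]=5=5: mid=1
A[mid]=5=5: mid=2
A[mid]=9>5: swap A[2],A[10]; hi=9 → [5, 5, 10, 5, 7, 9, 5, 10, 10, 10, 9]
A[mid]=10>5: swap A[2],A[9]; hi=8 → [5, 5, 10, 5, 7, 9, 5, 10, 10, 10, 9]
A[mid]=10>5: swap A[2],A[8]; hi=7 → [5, 5, 10, 5, 7, 9, 5, 10, 10, 10, 9]
A[mid]=10>5: swap A[2],A[7]; hi=6 → [5, 5, 10, 5, 7, 9, 5, 10, 10, 10, 9]
A[mid]=10>5: swap A[2],A[6]; hi=5 → [5, 5, 5, 5, 7, 9, 10, 10, 10, 10, 9]
A[mid]=5=5: mid=3
A[mid]=5=5: mid=4
A[mid]=7>5: swap A[4],A[5]; hi=4 → [5, 5, 5, 5, 9, 7, 10, 10, 10, 10, 9]
A[mid]=9>5: swap A[4],A[4]; hi=3 → [5, 5, 5, 5, 9, 7, 10, 10, 10, 10, 9]
end: lo=0, hi=3; A = [5, 5, 5, 5, 9, 7, 10, 10, 10, 10, 9]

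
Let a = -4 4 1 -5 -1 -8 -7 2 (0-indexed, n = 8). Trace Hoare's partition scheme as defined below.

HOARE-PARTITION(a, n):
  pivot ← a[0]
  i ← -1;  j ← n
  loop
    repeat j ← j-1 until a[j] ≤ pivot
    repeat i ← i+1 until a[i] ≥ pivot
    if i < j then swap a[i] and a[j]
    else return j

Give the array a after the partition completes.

pivot = a[0] = -4; i = -1, j = 8
j→6 (a[6]=-7≤-4), i→0 (a[0]=-4≥-4); i<j, swap → -7 4 1 -5 -1 -8 -4 2
j→5 (a[5]=-8≤-4), i→1 (a[1]=4≥-4); i<j, swap → -7 -8 1 -5 -1 4 -4 2
j→3 (a[3]=-5≤-4), i→2 (a[2]=1≥-4); i<j, swap → -7 -8 -5 1 -1 4 -4 2
j→2, i→3; i≥j, return j=2. a = -7 -8 -5 1 -1 4 -4 2

-7 -8 -5 1 -1 4 -4 2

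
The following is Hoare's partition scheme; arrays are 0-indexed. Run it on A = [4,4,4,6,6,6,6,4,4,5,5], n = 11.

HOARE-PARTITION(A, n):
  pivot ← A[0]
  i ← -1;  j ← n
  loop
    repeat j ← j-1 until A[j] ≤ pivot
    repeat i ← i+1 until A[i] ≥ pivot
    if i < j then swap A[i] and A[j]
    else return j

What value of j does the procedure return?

2

pivot=4
j stops at 8 (4), i stops at 0 (4); swap ⇒ [4,4,4,6,6,6,6,4,4,5,5]
j stops at 7 (4), i stops at 1 (4); swap ⇒ [4,4,4,6,6,6,6,4,4,5,5]
j stops at 2, i stops at 2; i≥j ⇒ return 2. A=[4,4,4,6,6,6,6,4,4,5,5]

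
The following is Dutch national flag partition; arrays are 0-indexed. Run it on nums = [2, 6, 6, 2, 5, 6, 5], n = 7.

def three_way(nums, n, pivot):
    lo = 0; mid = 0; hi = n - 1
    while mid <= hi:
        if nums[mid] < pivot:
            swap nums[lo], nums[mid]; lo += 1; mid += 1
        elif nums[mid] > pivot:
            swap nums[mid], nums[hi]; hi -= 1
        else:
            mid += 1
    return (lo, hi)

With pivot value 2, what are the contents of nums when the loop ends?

pivot = 2; lo=0, mid=0, hi=6
nums[mid]=2=2: mid=1
nums[mid]=6>2: swap nums[1],nums[6]; hi=5 → [2, 5, 6, 2, 5, 6, 6]
nums[mid]=5>2: swap nums[1],nums[5]; hi=4 → [2, 6, 6, 2, 5, 5, 6]
nums[mid]=6>2: swap nums[1],nums[4]; hi=3 → [2, 5, 6, 2, 6, 5, 6]
nums[mid]=5>2: swap nums[1],nums[3]; hi=2 → [2, 2, 6, 5, 6, 5, 6]
nums[mid]=2=2: mid=2
nums[mid]=6>2: swap nums[2],nums[2]; hi=1 → [2, 2, 6, 5, 6, 5, 6]
end: lo=0, hi=1; nums = [2, 2, 6, 5, 6, 5, 6]

[2, 2, 6, 5, 6, 5, 6]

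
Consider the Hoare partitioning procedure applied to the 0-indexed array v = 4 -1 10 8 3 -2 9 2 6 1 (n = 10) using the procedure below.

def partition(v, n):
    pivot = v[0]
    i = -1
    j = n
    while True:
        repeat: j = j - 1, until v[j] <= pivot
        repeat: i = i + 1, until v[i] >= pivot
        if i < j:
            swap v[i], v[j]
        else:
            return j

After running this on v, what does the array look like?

pivot = v[0] = 4; i = -1, j = 10
j→9 (v[9]=1≤4), i→0 (v[0]=4≥4); i<j, swap → 1 -1 10 8 3 -2 9 2 6 4
j→7 (v[7]=2≤4), i→2 (v[2]=10≥4); i<j, swap → 1 -1 2 8 3 -2 9 10 6 4
j→5 (v[5]=-2≤4), i→3 (v[3]=8≥4); i<j, swap → 1 -1 2 -2 3 8 9 10 6 4
j→4, i→5; i≥j, return j=4. v = 1 -1 2 -2 3 8 9 10 6 4

1 -1 2 -2 3 8 9 10 6 4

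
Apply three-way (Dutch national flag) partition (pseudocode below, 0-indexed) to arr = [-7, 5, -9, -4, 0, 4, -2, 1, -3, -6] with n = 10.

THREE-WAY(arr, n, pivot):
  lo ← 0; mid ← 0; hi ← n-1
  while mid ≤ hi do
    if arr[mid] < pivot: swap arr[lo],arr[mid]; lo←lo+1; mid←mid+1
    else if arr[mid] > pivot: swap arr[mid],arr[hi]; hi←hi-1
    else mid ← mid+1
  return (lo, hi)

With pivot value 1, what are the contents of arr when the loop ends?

[-7, -6, -9, -4, 0, -3, -2, 1, 4, 5]

lo=0 mid=0 hi=9
-7<1: swap(0,0), lo=1 mid=1 ⇒ [-7, 5, -9, -4, 0, 4, -2, 1, -3, -6]
5>1: swap(1,9), hi=8 ⇒ [-7, -6, -9, -4, 0, 4, -2, 1, -3, 5]
-6<1: swap(1,1), lo=2 mid=2 ⇒ [-7, -6, -9, -4, 0, 4, -2, 1, -3, 5]
-9<1: swap(2,2), lo=3 mid=3 ⇒ [-7, -6, -9, -4, 0, 4, -2, 1, -3, 5]
-4<1: swap(3,3), lo=4 mid=4 ⇒ [-7, -6, -9, -4, 0, 4, -2, 1, -3, 5]
0<1: swap(4,4), lo=5 mid=5 ⇒ [-7, -6, -9, -4, 0, 4, -2, 1, -3, 5]
4>1: swap(5,8), hi=7 ⇒ [-7, -6, -9, -4, 0, -3, -2, 1, 4, 5]
-3<1: swap(5,5), lo=6 mid=6 ⇒ [-7, -6, -9, -4, 0, -3, -2, 1, 4, 5]
-2<1: swap(6,6), lo=7 mid=7 ⇒ [-7, -6, -9, -4, 0, -3, -2, 1, 4, 5]
1=1: mid=8
done. lo=7 hi=7; arr=[-7, -6, -9, -4, 0, -3, -2, 1, 4, 5]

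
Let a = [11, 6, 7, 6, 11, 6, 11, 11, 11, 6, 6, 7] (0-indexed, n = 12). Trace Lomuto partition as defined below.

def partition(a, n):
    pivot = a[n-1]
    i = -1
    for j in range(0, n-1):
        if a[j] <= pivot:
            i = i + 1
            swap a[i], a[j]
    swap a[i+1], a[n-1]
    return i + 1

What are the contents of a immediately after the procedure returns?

[6, 7, 6, 6, 6, 6, 7, 11, 11, 11, 11, 11]

pivot = a[11] = 7; i = -1
j=0: a[0]=11 > 7 → no swap
j=1: a[1]=6 ≤ 7 → i=0, swap a[0],a[1] → [6, 11, 7, 6, 11, 6, 11, 11, 11, 6, 6, 7]
j=2: a[2]=7 ≤ 7 → i=1, swap a[1],a[2] → [6, 7, 11, 6, 11, 6, 11, 11, 11, 6, 6, 7]
j=3: a[3]=6 ≤ 7 → i=2, swap a[2],a[3] → [6, 7, 6, 11, 11, 6, 11, 11, 11, 6, 6, 7]
j=4: a[4]=11 > 7 → no swap
j=5: a[5]=6 ≤ 7 → i=3, swap a[3],a[5] → [6, 7, 6, 6, 11, 11, 11, 11, 11, 6, 6, 7]
j=6: a[6]=11 > 7 → no swap
j=7: a[7]=11 > 7 → no swap
j=8: a[8]=11 > 7 → no swap
j=9: a[9]=6 ≤ 7 → i=4, swap a[4],a[9] → [6, 7, 6, 6, 6, 11, 11, 11, 11, 11, 6, 7]
j=10: a[10]=6 ≤ 7 → i=5, swap a[5],a[10] → [6, 7, 6, 6, 6, 6, 11, 11, 11, 11, 11, 7]
final swap a[6],a[11] → [6, 7, 6, 6, 6, 6, 7, 11, 11, 11, 11, 11]; return 6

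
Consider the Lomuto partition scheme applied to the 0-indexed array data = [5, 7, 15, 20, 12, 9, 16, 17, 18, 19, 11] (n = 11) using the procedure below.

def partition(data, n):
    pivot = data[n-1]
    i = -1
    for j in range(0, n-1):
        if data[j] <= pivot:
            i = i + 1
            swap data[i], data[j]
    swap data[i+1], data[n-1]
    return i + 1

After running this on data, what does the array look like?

pivot = data[10] = 11; i = -1
j=0: data[0]=5 ≤ 11 → i=0, swap data[0],data[0] (no change) → [5, 7, 15, 20, 12, 9, 16, 17, 18, 19, 11]
j=1: data[1]=7 ≤ 11 → i=1, swap data[1],data[1] (no change) → [5, 7, 15, 20, 12, 9, 16, 17, 18, 19, 11]
j=2: data[2]=15 > 11 → no swap
j=3: data[3]=20 > 11 → no swap
j=4: data[4]=12 > 11 → no swap
j=5: data[5]=9 ≤ 11 → i=2, swap data[2],data[5] → [5, 7, 9, 20, 12, 15, 16, 17, 18, 19, 11]
j=6: data[6]=16 > 11 → no swap
j=7: data[7]=17 > 11 → no swap
j=8: data[8]=18 > 11 → no swap
j=9: data[9]=19 > 11 → no swap
final swap data[3],data[10] → [5, 7, 9, 11, 12, 15, 16, 17, 18, 19, 20]; return 3

[5, 7, 9, 11, 12, 15, 16, 17, 18, 19, 20]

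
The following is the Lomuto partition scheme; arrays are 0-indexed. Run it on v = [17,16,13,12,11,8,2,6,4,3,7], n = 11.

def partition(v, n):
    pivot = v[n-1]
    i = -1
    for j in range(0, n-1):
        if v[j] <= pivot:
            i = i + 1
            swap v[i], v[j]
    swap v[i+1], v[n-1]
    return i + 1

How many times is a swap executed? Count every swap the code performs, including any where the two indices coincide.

5

pivot = v[10] = 7; i = -1
j=0: v[0]=17 > 7 → no swap
j=1: v[1]=16 > 7 → no swap
j=2: v[2]=13 > 7 → no swap
j=3: v[3]=12 > 7 → no swap
j=4: v[4]=11 > 7 → no swap
j=5: v[5]=8 > 7 → no swap
j=6: v[6]=2 ≤ 7 → i=0, swap v[0],v[6] → [2,16,13,12,11,8,17,6,4,3,7]
j=7: v[7]=6 ≤ 7 → i=1, swap v[1],v[7] → [2,6,13,12,11,8,17,16,4,3,7]
j=8: v[8]=4 ≤ 7 → i=2, swap v[2],v[8] → [2,6,4,12,11,8,17,16,13,3,7]
j=9: v[9]=3 ≤ 7 → i=3, swap v[3],v[9] → [2,6,4,3,11,8,17,16,13,12,7]
final swap v[4],v[10] → [2,6,4,3,7,8,17,16,13,12,11]; return 4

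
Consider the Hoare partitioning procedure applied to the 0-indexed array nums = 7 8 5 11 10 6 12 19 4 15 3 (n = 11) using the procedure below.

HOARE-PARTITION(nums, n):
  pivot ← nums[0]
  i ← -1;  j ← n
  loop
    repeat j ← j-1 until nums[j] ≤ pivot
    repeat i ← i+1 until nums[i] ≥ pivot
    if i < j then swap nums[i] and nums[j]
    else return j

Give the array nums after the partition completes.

3 4 5 6 10 11 12 19 8 15 7

pivot = nums[0] = 7; i = -1, j = 11
j→10 (nums[10]=3≤7), i→0 (nums[0]=7≥7); i<j, swap → 3 8 5 11 10 6 12 19 4 15 7
j→8 (nums[8]=4≤7), i→1 (nums[1]=8≥7); i<j, swap → 3 4 5 11 10 6 12 19 8 15 7
j→5 (nums[5]=6≤7), i→3 (nums[3]=11≥7); i<j, swap → 3 4 5 6 10 11 12 19 8 15 7
j→3, i→4; i≥j, return j=3. nums = 3 4 5 6 10 11 12 19 8 15 7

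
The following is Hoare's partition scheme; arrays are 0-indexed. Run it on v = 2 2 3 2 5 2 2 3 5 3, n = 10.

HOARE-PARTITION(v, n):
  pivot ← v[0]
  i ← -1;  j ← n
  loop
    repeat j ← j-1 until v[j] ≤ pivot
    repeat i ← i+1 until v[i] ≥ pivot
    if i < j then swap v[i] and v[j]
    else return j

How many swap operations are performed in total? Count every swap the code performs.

pivot=2
j stops at 6 (2), i stops at 0 (2); swap ⇒ 2 2 3 2 5 2 2 3 5 3
j stops at 5 (2), i stops at 1 (2); swap ⇒ 2 2 3 2 5 2 2 3 5 3
j stops at 3 (2), i stops at 2 (3); swap ⇒ 2 2 2 3 5 2 2 3 5 3
j stops at 2, i stops at 3; i≥j ⇒ return 2. v=2 2 2 3 5 2 2 3 5 3

3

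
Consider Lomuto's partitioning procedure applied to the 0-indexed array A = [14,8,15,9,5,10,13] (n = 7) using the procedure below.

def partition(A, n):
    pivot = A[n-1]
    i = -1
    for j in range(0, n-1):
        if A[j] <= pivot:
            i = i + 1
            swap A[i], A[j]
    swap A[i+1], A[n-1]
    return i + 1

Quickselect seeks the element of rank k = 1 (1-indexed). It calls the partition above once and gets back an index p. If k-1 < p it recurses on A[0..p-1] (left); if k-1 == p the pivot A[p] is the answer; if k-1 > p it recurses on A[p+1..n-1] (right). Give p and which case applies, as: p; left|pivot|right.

4; left

pivot=13, i=-1
j=0: 14>13, skip
j=1: 8≤13, i=0, swap(0,1) ⇒ [8,14,15,9,5,10,13]
j=2: 15>13, skip
j=3: 9≤13, i=1, swap(1,3) ⇒ [8,9,15,14,5,10,13]
j=4: 5≤13, i=2, swap(2,4) ⇒ [8,9,5,14,15,10,13]
j=5: 10≤13, i=3, swap(3,5) ⇒ [8,9,5,10,15,14,13]
swap(4,6) ⇒ [8,9,5,10,13,14,15]; return 4
p = 4; k-1 = 0 < 4 ⇒ left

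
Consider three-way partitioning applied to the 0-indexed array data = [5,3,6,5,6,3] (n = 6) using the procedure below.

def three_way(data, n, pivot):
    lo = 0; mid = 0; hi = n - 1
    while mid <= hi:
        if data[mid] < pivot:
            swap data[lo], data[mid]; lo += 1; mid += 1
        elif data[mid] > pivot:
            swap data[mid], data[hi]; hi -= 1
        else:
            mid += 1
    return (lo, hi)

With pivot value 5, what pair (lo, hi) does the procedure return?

pivot = 5; lo=0, mid=0, hi=5
data[mid]=5=5: mid=1
data[mid]=3<5: swap data[0],data[1]; lo=1,mid=2 → [3,5,6,5,6,3]
data[mid]=6>5: swap data[2],data[5]; hi=4 → [3,5,3,5,6,6]
data[mid]=3<5: swap data[1],data[2]; lo=2,mid=3 → [3,3,5,5,6,6]
data[mid]=5=5: mid=4
data[mid]=6>5: swap data[4],data[4]; hi=3 → [3,3,5,5,6,6]
end: lo=2, hi=3; data = [3,3,5,5,6,6]

(2, 3)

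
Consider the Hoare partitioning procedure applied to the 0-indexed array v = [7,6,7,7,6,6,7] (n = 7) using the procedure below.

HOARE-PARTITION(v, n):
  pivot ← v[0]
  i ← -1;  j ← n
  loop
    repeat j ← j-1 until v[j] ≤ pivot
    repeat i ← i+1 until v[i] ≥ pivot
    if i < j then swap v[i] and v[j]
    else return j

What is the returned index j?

pivot = v[0] = 7; i = -1, j = 7
j→6 (v[6]=7≤7), i→0 (v[0]=7≥7); i<j, swap → [7,6,7,7,6,6,7]
j→5 (v[5]=6≤7), i→2 (v[2]=7≥7); i<j, swap → [7,6,6,7,6,7,7]
j→4 (v[4]=6≤7), i→3 (v[3]=7≥7); i<j, swap → [7,6,6,6,7,7,7]
j→3, i→4; i≥j, return j=3. v = [7,6,6,6,7,7,7]

3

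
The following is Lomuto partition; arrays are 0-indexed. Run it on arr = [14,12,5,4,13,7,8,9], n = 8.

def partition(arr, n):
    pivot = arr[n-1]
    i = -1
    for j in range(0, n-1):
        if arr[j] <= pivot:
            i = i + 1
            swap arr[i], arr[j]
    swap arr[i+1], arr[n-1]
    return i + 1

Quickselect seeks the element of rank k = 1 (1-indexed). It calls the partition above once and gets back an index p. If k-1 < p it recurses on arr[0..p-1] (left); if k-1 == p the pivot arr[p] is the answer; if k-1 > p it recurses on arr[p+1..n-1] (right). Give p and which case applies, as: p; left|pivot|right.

pivot=9, i=-1
j=0: 14>9, skip
j=1: 12>9, skip
j=2: 5≤9, i=0, swap(0,2) ⇒ [5,12,14,4,13,7,8,9]
j=3: 4≤9, i=1, swap(1,3) ⇒ [5,4,14,12,13,7,8,9]
j=4: 13>9, skip
j=5: 7≤9, i=2, swap(2,5) ⇒ [5,4,7,12,13,14,8,9]
j=6: 8≤9, i=3, swap(3,6) ⇒ [5,4,7,8,13,14,12,9]
swap(4,7) ⇒ [5,4,7,8,9,14,12,13]; return 4
p = 4; k-1 = 0 < 4 ⇒ left

4; left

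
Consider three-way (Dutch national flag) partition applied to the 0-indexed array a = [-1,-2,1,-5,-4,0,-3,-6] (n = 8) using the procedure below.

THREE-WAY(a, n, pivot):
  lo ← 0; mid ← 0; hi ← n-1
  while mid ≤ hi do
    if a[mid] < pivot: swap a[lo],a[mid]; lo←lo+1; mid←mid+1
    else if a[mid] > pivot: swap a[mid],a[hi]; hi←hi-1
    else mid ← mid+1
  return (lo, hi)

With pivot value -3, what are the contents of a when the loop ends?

[-6,-4,-5,-3,0,1,-2,-1]

lo=0 mid=0 hi=7
-1>-3: swap(0,7), hi=6 ⇒ [-6,-2,1,-5,-4,0,-3,-1]
-6<-3: swap(0,0), lo=1 mid=1 ⇒ [-6,-2,1,-5,-4,0,-3,-1]
-2>-3: swap(1,6), hi=5 ⇒ [-6,-3,1,-5,-4,0,-2,-1]
-3=-3: mid=2
1>-3: swap(2,5), hi=4 ⇒ [-6,-3,0,-5,-4,1,-2,-1]
0>-3: swap(2,4), hi=3 ⇒ [-6,-3,-4,-5,0,1,-2,-1]
-4<-3: swap(1,2), lo=2 mid=3 ⇒ [-6,-4,-3,-5,0,1,-2,-1]
-5<-3: swap(2,3), lo=3 mid=4 ⇒ [-6,-4,-5,-3,0,1,-2,-1]
done. lo=3 hi=3; a=[-6,-4,-5,-3,0,1,-2,-1]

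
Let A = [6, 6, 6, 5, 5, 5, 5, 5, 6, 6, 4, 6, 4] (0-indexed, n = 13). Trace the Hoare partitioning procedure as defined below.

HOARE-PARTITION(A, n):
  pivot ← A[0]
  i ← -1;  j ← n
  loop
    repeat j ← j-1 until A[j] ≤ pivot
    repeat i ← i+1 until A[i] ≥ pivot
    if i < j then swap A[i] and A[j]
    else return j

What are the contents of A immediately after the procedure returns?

pivot = A[0] = 6; i = -1, j = 13
j→12 (A[12]=4≤6), i→0 (A[0]=6≥6); i<j, swap → [4, 6, 6, 5, 5, 5, 5, 5, 6, 6, 4, 6, 6]
j→11 (A[11]=6≤6), i→1 (A[1]=6≥6); i<j, swap → [4, 6, 6, 5, 5, 5, 5, 5, 6, 6, 4, 6, 6]
j→10 (A[10]=4≤6), i→2 (A[2]=6≥6); i<j, swap → [4, 6, 4, 5, 5, 5, 5, 5, 6, 6, 6, 6, 6]
j→9 (A[9]=6≤6), i→8 (A[8]=6≥6); i<j, swap → [4, 6, 4, 5, 5, 5, 5, 5, 6, 6, 6, 6, 6]
j→8, i→9; i≥j, return j=8. A = [4, 6, 4, 5, 5, 5, 5, 5, 6, 6, 6, 6, 6]

[4, 6, 4, 5, 5, 5, 5, 5, 6, 6, 6, 6, 6]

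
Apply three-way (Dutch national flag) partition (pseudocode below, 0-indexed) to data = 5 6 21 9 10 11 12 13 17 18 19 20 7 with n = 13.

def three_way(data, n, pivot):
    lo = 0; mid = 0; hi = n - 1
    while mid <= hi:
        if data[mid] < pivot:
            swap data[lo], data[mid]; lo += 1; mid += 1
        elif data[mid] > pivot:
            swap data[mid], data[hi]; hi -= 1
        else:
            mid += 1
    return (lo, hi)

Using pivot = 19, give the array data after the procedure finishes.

5 6 7 9 10 11 12 13 17 18 19 20 21

lo=0 mid=0 hi=12
5<19: swap(0,0), lo=1 mid=1 ⇒ 5 6 21 9 10 11 12 13 17 18 19 20 7
6<19: swap(1,1), lo=2 mid=2 ⇒ 5 6 21 9 10 11 12 13 17 18 19 20 7
21>19: swap(2,12), hi=11 ⇒ 5 6 7 9 10 11 12 13 17 18 19 20 21
7<19: swap(2,2), lo=3 mid=3 ⇒ 5 6 7 9 10 11 12 13 17 18 19 20 21
9<19: swap(3,3), lo=4 mid=4 ⇒ 5 6 7 9 10 11 12 13 17 18 19 20 21
10<19: swap(4,4), lo=5 mid=5 ⇒ 5 6 7 9 10 11 12 13 17 18 19 20 21
11<19: swap(5,5), lo=6 mid=6 ⇒ 5 6 7 9 10 11 12 13 17 18 19 20 21
12<19: swap(6,6), lo=7 mid=7 ⇒ 5 6 7 9 10 11 12 13 17 18 19 20 21
13<19: swap(7,7), lo=8 mid=8 ⇒ 5 6 7 9 10 11 12 13 17 18 19 20 21
17<19: swap(8,8), lo=9 mid=9 ⇒ 5 6 7 9 10 11 12 13 17 18 19 20 21
18<19: swap(9,9), lo=10 mid=10 ⇒ 5 6 7 9 10 11 12 13 17 18 19 20 21
19=19: mid=11
20>19: swap(11,11), hi=10 ⇒ 5 6 7 9 10 11 12 13 17 18 19 20 21
done. lo=10 hi=10; data=5 6 7 9 10 11 12 13 17 18 19 20 21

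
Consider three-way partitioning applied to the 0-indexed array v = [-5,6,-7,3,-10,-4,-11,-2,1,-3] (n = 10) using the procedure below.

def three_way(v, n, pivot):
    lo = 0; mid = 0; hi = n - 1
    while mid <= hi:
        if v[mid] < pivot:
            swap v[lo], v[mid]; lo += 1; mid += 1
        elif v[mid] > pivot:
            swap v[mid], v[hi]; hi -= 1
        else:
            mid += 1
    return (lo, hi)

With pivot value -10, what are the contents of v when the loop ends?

lo=0 mid=0 hi=9
-5>-10: swap(0,9), hi=8 ⇒ [-3,6,-7,3,-10,-4,-11,-2,1,-5]
-3>-10: swap(0,8), hi=7 ⇒ [1,6,-7,3,-10,-4,-11,-2,-3,-5]
1>-10: swap(0,7), hi=6 ⇒ [-2,6,-7,3,-10,-4,-11,1,-3,-5]
-2>-10: swap(0,6), hi=5 ⇒ [-11,6,-7,3,-10,-4,-2,1,-3,-5]
-11<-10: swap(0,0), lo=1 mid=1 ⇒ [-11,6,-7,3,-10,-4,-2,1,-3,-5]
6>-10: swap(1,5), hi=4 ⇒ [-11,-4,-7,3,-10,6,-2,1,-3,-5]
-4>-10: swap(1,4), hi=3 ⇒ [-11,-10,-7,3,-4,6,-2,1,-3,-5]
-10=-10: mid=2
-7>-10: swap(2,3), hi=2 ⇒ [-11,-10,3,-7,-4,6,-2,1,-3,-5]
3>-10: swap(2,2), hi=1 ⇒ [-11,-10,3,-7,-4,6,-2,1,-3,-5]
done. lo=1 hi=1; v=[-11,-10,3,-7,-4,6,-2,1,-3,-5]

[-11,-10,3,-7,-4,6,-2,1,-3,-5]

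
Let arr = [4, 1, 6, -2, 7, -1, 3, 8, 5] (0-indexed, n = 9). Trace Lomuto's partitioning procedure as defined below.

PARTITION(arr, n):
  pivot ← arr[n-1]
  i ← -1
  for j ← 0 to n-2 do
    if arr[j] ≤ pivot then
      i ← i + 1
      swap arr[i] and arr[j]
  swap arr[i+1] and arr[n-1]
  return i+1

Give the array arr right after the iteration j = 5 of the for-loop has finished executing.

[4, 1, -2, -1, 7, 6, 3, 8, 5]

pivot=5, i=-1
j=0: 4≤5, i=0, swap(0,0) ⇒ [4, 1, 6, -2, 7, -1, 3, 8, 5]
j=1: 1≤5, i=1, swap(1,1) ⇒ [4, 1, 6, -2, 7, -1, 3, 8, 5]
j=2: 6>5, skip
j=3: -2≤5, i=2, swap(2,3) ⇒ [4, 1, -2, 6, 7, -1, 3, 8, 5]
j=4: 7>5, skip
j=5: -1≤5, i=3, swap(3,5) ⇒ [4, 1, -2, -1, 7, 6, 3, 8, 5]
(after j=5) arr = [4, 1, -2, -1, 7, 6, 3, 8, 5]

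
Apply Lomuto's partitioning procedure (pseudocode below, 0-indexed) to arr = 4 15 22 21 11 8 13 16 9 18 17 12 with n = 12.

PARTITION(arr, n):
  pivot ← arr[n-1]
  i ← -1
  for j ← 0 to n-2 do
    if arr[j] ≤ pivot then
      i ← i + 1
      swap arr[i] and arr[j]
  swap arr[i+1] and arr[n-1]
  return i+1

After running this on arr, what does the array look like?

4 11 8 9 12 22 13 16 21 18 17 15

pivot = arr[11] = 12; i = -1
j=0: arr[0]=4 ≤ 12 → i=0, swap arr[0],arr[0] (no change) → 4 15 22 21 11 8 13 16 9 18 17 12
j=1: arr[1]=15 > 12 → no swap
j=2: arr[2]=22 > 12 → no swap
j=3: arr[3]=21 > 12 → no swap
j=4: arr[4]=11 ≤ 12 → i=1, swap arr[1],arr[4] → 4 11 22 21 15 8 13 16 9 18 17 12
j=5: arr[5]=8 ≤ 12 → i=2, swap arr[2],arr[5] → 4 11 8 21 15 22 13 16 9 18 17 12
j=6: arr[6]=13 > 12 → no swap
j=7: arr[7]=16 > 12 → no swap
j=8: arr[8]=9 ≤ 12 → i=3, swap arr[3],arr[8] → 4 11 8 9 15 22 13 16 21 18 17 12
j=9: arr[9]=18 > 12 → no swap
j=10: arr[10]=17 > 12 → no swap
final swap arr[4],arr[11] → 4 11 8 9 12 22 13 16 21 18 17 15; return 4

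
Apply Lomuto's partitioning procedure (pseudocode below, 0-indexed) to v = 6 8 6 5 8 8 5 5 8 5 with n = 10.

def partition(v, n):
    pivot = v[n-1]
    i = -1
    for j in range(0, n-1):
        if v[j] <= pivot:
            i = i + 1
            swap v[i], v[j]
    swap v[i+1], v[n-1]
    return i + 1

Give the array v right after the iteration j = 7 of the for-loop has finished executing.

pivot = v[9] = 5; i = -1
j=0: v[0]=6 > 5 → no swap
j=1: v[1]=8 > 5 → no swap
j=2: v[2]=6 > 5 → no swap
j=3: v[3]=5 ≤ 5 → i=0, swap v[0],v[3] → 5 8 6 6 8 8 5 5 8 5
j=4: v[4]=8 > 5 → no swap
j=5: v[5]=8 > 5 → no swap
j=6: v[6]=5 ≤ 5 → i=1, swap v[1],v[6] → 5 5 6 6 8 8 8 5 8 5
j=7: v[7]=5 ≤ 5 → i=2, swap v[2],v[7] → 5 5 5 6 8 8 8 6 8 5
(after j=7) v = 5 5 5 6 8 8 8 6 8 5

5 5 5 6 8 8 8 6 8 5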